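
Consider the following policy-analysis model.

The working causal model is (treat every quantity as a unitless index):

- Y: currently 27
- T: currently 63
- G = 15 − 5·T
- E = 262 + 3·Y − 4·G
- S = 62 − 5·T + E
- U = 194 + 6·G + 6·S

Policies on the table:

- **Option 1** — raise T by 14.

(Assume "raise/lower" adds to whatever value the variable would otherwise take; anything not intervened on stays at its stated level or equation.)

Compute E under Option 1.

1823

Option 1 (T + 14):
  Y = 27
  T = 63 + 14 = 77
  G = 15 − 5·77 = -370
  E = 262 + 3·27 − 4·(-370) = 1823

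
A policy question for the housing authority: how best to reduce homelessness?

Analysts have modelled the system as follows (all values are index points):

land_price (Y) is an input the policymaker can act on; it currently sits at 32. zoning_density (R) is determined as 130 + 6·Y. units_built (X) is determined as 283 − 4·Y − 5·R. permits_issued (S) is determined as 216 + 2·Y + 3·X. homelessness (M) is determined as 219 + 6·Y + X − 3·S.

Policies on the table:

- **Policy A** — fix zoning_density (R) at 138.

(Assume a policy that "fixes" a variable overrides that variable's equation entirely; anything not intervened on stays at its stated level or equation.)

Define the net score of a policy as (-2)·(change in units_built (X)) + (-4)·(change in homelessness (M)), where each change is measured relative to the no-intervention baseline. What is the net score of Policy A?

27600

Baseline:
  Y = 32
  R = 130 + 6·32 = 322
  X = 283 − 4·32 − 5·322 = -1455
  S = 216 + 2·32 + 3·(-1455) = -4085
  M = 219 + 6·32 + (-1455) − 3·(-4085) = 11211
Policy A (R := 138):
  Y = 32
  R = 138
  X = 283 − 4·32 − 5·138 = -535
  S = 216 + 2·32 + 3·(-535) = -1325
  M = 219 + 6·32 + (-535) − 3·(-1325) = 3851
ΔX = -535 − (-1455) = 920; ΔM = 3851 − 11211 = -7360
Score = (-2)·920 + (-4)·(-7360) = 27600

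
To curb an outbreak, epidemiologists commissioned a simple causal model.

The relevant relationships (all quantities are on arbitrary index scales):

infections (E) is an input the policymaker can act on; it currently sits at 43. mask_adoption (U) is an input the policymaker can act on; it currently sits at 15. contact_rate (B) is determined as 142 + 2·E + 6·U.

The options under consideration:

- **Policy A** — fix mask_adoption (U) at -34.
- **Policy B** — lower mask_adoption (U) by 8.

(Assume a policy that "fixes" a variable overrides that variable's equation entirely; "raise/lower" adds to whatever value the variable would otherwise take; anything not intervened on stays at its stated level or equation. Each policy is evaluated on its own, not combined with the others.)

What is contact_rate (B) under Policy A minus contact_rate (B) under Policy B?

-246

Policy A (U := -34):
  E = 43
  U = -34
  B = 142 + 2·43 + 6·(-34) = 24
Policy B (U − 8):
  E = 43
  U = 15 − 8 = 7
  B = 142 + 2·43 + 6·7 = 270
B: 24 − 270 = -246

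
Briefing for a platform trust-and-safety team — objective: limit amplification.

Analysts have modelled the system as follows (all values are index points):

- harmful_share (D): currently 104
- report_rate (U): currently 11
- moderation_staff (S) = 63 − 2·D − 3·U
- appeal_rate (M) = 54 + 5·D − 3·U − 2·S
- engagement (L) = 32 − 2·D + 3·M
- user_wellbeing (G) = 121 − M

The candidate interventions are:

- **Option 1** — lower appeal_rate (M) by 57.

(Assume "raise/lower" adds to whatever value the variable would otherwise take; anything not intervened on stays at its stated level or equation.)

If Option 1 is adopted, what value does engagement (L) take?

2344

Option 1 (M − 57):
  D = 104
  U = 11
  S = 63 − 2·104 − 3·11 = -178
  M = 54 + 5·104 − 3·11 − 2·(-178) (−57 from intervention) = 840
  L = 32 − 2·104 + 3·840 = 2344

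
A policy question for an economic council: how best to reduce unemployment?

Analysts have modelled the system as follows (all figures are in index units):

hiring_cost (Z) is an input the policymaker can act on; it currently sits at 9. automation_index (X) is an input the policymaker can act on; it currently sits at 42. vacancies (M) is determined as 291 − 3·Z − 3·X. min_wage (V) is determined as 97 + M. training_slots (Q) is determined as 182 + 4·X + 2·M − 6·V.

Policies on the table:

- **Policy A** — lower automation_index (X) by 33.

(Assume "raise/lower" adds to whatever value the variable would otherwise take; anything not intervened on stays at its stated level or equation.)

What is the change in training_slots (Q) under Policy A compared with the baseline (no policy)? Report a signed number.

-528

Baseline:
  Z = 9
  X = 42
  M = 291 − 3·9 − 3·42 = 138
  V = 97 + 138 = 235
  Q = 182 + 4·42 + 2·138 − 6·235 = -784
Policy A (X − 33):
  Z = 9
  X = 42 − 33 = 9
  M = 291 − 3·9 − 3·9 = 237
  V = 97 + 237 = 334
  Q = 182 + 4·9 + 2·237 − 6·334 = -1312
Change in Q: -1312 − (-784) = -528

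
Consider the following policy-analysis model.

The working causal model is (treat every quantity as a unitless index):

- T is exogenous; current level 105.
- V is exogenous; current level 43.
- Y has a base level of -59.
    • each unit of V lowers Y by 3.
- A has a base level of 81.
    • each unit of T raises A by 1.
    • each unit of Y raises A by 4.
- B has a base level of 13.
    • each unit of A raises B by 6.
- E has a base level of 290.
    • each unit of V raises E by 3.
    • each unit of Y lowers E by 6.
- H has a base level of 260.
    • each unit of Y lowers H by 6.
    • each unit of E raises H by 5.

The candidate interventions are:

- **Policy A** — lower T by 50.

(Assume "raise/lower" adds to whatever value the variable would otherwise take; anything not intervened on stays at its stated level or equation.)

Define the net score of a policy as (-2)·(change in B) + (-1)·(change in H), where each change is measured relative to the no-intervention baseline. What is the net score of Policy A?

Baseline:
  T = 105
  V = 43
  Y = -59 − 3·43 = -188
  A = 81 + 105 + 4·(-188) = -566
  B = 13 + 6·(-566) = -3383
  E = 290 + 3·43 − 6·(-188) = 1547
  H = 260 − 6·(-188) + 5·1547 = 9123
Policy A (T − 50):
  T = 105 − 50 = 55
  V = 43
  Y = -59 − 3·43 = -188
  A = 81 + 55 + 4·(-188) = -616
  B = 13 + 6·(-616) = -3683
  E = 290 + 3·43 − 6·(-188) = 1547
  H = 260 − 6·(-188) + 5·1547 = 9123
ΔB = -3683 − (-3383) = -300; ΔH = 9123 − 9123 = 0
Score = (-2)·(-300) + (-1)·0 = 600

600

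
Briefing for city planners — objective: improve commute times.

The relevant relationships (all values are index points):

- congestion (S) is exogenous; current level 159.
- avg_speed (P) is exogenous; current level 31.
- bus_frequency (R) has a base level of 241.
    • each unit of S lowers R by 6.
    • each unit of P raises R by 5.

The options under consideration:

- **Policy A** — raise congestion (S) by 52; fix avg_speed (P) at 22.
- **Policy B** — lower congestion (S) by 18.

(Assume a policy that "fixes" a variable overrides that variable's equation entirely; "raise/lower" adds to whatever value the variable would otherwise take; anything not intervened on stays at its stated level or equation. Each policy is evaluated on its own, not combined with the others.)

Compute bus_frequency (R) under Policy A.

Policy A (S + 52, P := 22):
  S = 159 + 52 = 211
  P = 22
  R = 241 − 6·211 + 5·22 = -915

-915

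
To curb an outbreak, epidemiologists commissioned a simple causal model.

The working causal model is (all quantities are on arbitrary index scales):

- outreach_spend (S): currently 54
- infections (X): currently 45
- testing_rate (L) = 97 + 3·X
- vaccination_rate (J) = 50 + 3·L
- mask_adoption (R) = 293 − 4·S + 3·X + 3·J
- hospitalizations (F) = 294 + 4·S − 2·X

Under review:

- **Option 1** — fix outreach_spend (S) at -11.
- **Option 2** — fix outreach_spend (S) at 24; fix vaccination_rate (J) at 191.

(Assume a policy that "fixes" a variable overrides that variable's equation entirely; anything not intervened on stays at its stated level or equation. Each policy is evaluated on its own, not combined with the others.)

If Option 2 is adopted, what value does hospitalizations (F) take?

Option 2 (S := 24, J := 191):
  S = 24
  X = 45
  F = 294 + 4·24 − 2·45 = 300

300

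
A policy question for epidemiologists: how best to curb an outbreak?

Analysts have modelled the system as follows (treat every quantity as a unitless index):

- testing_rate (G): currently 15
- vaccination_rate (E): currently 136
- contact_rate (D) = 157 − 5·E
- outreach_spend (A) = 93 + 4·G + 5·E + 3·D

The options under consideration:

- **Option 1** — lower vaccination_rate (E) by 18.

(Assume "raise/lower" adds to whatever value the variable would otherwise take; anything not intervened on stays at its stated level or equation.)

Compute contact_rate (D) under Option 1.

-433

Option 1 (E − 18):
  E = 136 − 18 = 118
  D = 157 − 5·118 = -433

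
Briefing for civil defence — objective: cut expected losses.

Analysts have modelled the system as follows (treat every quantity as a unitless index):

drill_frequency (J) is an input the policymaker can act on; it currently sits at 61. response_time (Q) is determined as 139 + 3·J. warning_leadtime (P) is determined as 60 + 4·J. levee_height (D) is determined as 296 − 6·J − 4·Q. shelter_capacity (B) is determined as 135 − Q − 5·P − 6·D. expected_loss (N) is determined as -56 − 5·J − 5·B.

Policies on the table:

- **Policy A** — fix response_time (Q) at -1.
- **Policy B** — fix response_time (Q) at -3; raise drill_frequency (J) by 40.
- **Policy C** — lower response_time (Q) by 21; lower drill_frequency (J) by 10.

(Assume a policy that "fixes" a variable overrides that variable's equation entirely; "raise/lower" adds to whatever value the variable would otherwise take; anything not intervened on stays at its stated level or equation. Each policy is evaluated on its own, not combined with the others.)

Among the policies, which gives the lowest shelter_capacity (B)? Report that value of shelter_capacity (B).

-988

Policy A (Q := -1):
  J = 61
  Q = -1
  P = 60 + 4·61 = 304
  D = 296 − 6·61 − 4·(-1) = -66
  B = 135 − (-1) − 5·304 − 6·(-66) = -988
Policy B (Q := -3, J + 40):
  J = 61 + 40 = 101
  Q = -3
  P = 60 + 4·101 = 464
  D = 296 − 6·101 − 4·(-3) = -298
  B = 135 − (-3) − 5·464 − 6·(-298) = -394
Policy C (Q − 21, J − 10):
  J = 61 − 10 = 51
  Q = 139 + 3·51 (−21 from intervention) = 271
  P = 60 + 4·51 = 264
  D = 296 − 6·51 − 4·271 = -1094
  B = 135 − 271 − 5·264 − 6·(-1094) = 5108
Comparing — Policy A: B=-988, Policy B: B=-394, Policy C: B=5108. Lowest is -988 (Policy A).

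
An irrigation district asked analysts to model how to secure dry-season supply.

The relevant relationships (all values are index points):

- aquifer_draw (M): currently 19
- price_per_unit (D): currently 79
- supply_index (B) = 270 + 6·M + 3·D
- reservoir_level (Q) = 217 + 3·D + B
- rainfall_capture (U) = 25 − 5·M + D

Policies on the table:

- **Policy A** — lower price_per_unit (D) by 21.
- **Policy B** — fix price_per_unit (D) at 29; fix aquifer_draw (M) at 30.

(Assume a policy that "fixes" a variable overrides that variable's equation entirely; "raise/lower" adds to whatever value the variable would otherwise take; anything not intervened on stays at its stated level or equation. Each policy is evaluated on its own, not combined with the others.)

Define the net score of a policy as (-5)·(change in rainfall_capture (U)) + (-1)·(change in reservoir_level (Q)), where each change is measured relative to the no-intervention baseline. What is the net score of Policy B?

759

Baseline:
  M = 19
  D = 79
  B = 270 + 6·19 + 3·79 = 621
  Q = 217 + 3·79 + 621 = 1075
  U = 25 − 5·19 + 79 = 9
Policy B (D := 29, M := 30):
  M = 30
  D = 29
  B = 270 + 6·30 + 3·29 = 537
  Q = 217 + 3·29 + 537 = 841
  U = 25 − 5·30 + 29 = -96
ΔU = -96 − 9 = -105; ΔQ = 841 − 1075 = -234
Score = (-5)·(-105) + (-1)·(-234) = 759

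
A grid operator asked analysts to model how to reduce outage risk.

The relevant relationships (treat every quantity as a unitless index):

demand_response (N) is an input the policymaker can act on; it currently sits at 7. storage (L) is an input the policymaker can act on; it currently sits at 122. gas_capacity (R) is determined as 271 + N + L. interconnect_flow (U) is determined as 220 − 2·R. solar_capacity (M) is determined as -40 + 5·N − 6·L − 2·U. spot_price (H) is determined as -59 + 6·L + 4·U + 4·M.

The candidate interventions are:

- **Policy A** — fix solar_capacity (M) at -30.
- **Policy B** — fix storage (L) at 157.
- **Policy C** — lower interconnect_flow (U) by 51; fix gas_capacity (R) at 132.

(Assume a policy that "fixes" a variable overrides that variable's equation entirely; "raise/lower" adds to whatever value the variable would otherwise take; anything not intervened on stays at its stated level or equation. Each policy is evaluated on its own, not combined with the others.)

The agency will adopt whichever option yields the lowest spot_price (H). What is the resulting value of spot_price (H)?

-1895

Policy A (M := -30):
  N = 7
  L = 122
  R = 271 + 7 + 122 = 400
  U = 220 − 2·400 = -580
  M = -30
  H = -59 + 6·122 + 4·(-580) + 4·(-30) = -1767
Policy B (L := 157):
  N = 7
  L = 157
  R = 271 + 7 + 157 = 435
  U = 220 − 2·435 = -650
  M = -40 + 5·7 − 6·157 − 2·(-650) = 353
  H = -59 + 6·157 + 4·(-650) + 4·353 = -305
Policy C (U − 51, R := 132):
  N = 7
  L = 122
  R = 132
  U = 220 − 2·132 (−51 from intervention) = -95
  M = -40 + 5·7 − 6·122 − 2·(-95) = -547
  H = -59 + 6·122 + 4·(-95) + 4·(-547) = -1895
Comparing — Policy A: H=-1767, Policy B: H=-305, Policy C: H=-1895. Lowest is -1895 (Policy C).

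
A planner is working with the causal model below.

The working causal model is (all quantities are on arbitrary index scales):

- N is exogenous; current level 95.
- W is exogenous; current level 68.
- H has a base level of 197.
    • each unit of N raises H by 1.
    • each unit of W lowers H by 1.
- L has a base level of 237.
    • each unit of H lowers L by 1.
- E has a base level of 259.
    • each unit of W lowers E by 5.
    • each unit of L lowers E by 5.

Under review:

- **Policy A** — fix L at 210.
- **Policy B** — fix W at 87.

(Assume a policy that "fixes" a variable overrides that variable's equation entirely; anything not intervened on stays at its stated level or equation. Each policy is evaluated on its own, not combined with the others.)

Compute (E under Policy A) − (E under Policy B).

Policy A (L := 210):
  N = 95
  W = 68
  H = 197 + 95 − 68 = 224
  L = 210
  E = 259 − 5·68 − 5·210 = -1131
Policy B (W := 87):
  N = 95
  W = 87
  H = 197 + 95 − 87 = 205
  L = 237 − 205 = 32
  E = 259 − 5·87 − 5·32 = -336
E: -1131 − (-336) = -795

-795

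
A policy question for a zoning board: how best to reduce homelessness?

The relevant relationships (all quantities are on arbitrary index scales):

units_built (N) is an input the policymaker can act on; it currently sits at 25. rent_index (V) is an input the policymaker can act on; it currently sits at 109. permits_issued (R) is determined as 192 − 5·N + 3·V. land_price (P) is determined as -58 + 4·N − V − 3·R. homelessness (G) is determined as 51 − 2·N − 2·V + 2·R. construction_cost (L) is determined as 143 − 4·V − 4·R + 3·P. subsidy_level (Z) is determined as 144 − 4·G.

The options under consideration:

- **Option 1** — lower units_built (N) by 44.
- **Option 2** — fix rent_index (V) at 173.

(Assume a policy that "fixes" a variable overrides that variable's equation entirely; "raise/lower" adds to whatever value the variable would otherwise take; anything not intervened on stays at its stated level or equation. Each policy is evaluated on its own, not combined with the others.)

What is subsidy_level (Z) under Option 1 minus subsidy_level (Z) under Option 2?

-1088

Option 1 (N − 44):
  N = 25 − 44 = -19
  V = 109
  R = 192 − 5·(-19) + 3·109 = 614
  G = 51 − 2·(-19) − 2·109 + 2·614 = 1099
  Z = 144 − 4·1099 = -4252
Option 2 (V := 173):
  N = 25
  V = 173
  R = 192 − 5·25 + 3·173 = 586
  G = 51 − 2·25 − 2·173 + 2·586 = 827
  Z = 144 − 4·827 = -3164
Z: -4252 − (-3164) = -1088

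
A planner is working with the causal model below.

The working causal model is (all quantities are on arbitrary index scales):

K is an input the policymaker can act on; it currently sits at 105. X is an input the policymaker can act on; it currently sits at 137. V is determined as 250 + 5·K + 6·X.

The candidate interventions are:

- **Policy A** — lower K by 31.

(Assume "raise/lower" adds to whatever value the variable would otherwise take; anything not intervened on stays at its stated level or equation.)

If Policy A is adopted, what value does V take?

Policy A (K − 31):
  K = 105 − 31 = 74
  X = 137
  V = 250 + 5·74 + 6·137 = 1442

1442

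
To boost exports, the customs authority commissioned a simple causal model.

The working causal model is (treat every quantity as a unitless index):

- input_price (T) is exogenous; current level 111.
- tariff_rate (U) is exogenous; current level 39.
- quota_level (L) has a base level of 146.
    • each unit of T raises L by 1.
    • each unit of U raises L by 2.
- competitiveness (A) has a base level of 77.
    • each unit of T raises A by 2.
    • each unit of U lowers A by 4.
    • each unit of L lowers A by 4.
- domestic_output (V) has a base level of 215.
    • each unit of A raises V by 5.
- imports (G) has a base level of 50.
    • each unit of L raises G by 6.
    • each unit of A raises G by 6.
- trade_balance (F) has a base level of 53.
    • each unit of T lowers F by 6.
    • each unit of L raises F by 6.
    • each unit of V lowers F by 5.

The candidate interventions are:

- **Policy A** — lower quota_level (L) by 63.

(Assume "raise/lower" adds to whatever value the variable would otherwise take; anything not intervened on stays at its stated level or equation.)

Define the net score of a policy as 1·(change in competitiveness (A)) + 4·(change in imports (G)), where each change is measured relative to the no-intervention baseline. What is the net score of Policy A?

Baseline:
  T = 111
  U = 39
  L = 146 + 111 + 2·39 = 335
  A = 77 + 2·111 − 4·39 − 4·335 = -1197
  G = 50 + 6·335 + 6·(-1197) = -5122
Policy A (L − 63):
  T = 111
  U = 39
  L = 146 + 111 + 2·39 (−63 from intervention) = 272
  A = 77 + 2·111 − 4·39 − 4·272 = -945
  G = 50 + 6·272 + 6·(-945) = -3988
ΔA = -945 − (-1197) = 252; ΔG = -3988 − (-5122) = 1134
Score = 1·252 + 4·1134 = 4788

4788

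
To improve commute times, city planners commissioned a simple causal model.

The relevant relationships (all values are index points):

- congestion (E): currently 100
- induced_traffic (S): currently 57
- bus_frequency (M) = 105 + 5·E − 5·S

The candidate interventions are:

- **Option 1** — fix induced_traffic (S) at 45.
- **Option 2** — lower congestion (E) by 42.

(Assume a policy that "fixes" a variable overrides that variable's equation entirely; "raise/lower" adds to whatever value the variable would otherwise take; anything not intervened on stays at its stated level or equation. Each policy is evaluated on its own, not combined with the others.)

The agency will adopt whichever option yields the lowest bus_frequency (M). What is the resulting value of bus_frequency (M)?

Option 1 (S := 45):
  E = 100
  S = 45
  M = 105 + 5·100 − 5·45 = 380
Option 2 (E − 42):
  E = 100 − 42 = 58
  S = 57
  M = 105 + 5·58 − 5·57 = 110
Comparing — Option 1: M=380, Option 2: M=110. Lowest is 110 (Option 2).

110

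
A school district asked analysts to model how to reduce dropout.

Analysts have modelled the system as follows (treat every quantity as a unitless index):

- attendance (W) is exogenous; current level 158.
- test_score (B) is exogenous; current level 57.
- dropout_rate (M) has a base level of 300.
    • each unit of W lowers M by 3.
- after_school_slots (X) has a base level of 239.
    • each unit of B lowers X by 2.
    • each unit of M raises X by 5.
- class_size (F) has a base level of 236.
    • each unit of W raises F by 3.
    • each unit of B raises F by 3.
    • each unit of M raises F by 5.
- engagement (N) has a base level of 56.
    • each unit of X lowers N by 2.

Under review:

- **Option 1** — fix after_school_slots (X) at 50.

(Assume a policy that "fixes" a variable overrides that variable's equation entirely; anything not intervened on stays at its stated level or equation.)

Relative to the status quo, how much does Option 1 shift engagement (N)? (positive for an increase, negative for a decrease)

-1590

Baseline:
  W = 158
  B = 57
  M = 300 − 3·158 = -174
  X = 239 − 2·57 + 5·(-174) = -745
  N = 56 − 2·(-745) = 1546
Option 1 (X := 50):
  W = 158
  B = 57
  M = 300 − 3·158 = -174
  X = 50
  N = 56 − 2·50 = -44
Change in N: -44 − 1546 = -1590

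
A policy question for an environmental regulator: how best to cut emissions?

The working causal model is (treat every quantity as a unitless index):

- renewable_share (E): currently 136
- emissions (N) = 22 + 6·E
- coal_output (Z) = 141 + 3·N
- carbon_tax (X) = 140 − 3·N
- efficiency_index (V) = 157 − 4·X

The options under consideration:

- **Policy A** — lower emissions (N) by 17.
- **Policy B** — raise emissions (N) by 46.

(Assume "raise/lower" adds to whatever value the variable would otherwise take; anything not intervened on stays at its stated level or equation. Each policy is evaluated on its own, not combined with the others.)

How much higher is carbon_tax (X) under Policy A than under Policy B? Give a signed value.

189

Policy A (N − 17):
  E = 136
  N = 22 + 6·136 (−17 from intervention) = 821
  X = 140 − 3·821 = -2323
Policy B (N + 46):
  E = 136
  N = 22 + 6·136 (+46 from intervention) = 884
  X = 140 − 3·884 = -2512
X: -2323 − (-2512) = 189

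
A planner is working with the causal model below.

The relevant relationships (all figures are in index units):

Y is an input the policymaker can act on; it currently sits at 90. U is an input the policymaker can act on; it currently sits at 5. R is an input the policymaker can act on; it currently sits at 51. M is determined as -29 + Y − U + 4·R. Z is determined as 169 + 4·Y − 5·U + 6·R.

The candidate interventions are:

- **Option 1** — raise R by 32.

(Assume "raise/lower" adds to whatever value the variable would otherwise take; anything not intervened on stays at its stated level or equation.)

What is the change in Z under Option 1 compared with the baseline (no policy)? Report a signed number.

Baseline:
  Y = 90
  U = 5
  R = 51
  Z = 169 + 4·90 − 5·5 + 6·51 = 810
Option 1 (R + 32):
  Y = 90
  U = 5
  R = 51 + 32 = 83
  Z = 169 + 4·90 − 5·5 + 6·83 = 1002
Change in Z: 1002 − 810 = 192

192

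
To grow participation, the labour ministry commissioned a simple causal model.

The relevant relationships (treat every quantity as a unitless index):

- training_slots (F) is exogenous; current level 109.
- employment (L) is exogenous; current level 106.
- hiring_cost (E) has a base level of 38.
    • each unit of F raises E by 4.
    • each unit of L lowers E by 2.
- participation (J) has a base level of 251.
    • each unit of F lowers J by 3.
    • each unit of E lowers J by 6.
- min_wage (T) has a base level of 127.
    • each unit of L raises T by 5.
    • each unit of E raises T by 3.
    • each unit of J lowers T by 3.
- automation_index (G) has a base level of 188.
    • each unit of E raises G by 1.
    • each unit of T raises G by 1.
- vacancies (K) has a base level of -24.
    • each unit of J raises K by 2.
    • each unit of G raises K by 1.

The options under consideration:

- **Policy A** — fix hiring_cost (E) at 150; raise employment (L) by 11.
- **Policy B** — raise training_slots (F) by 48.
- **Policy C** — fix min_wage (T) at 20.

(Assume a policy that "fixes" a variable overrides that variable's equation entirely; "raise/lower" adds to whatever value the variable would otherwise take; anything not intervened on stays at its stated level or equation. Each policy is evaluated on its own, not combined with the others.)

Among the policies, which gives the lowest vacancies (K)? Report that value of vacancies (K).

-2850

Policy A (E := 150, L + 11):
  F = 109
  L = 106 + 11 = 117
  E = 150
  J = 251 − 3·109 − 6·150 = -976
  T = 127 + 5·117 + 3·150 − 3·(-976) = 4090
  G = 188 + 150 + 4090 = 4428
  K = -24 + 2·(-976) + 4428 = 2452
Policy B (F + 48):
  F = 109 + 48 = 157
  L = 106
  E = 38 + 4·157 − 2·106 = 454
  J = 251 − 3·157 − 6·454 = -2944
  T = 127 + 5·106 + 3·454 − 3·(-2944) = 10851
  G = 188 + 454 + 10851 = 11493
  K = -24 + 2·(-2944) + 11493 = 5581
Policy C (T := 20):
  F = 109
  L = 106
  E = 38 + 4·109 − 2·106 = 262
  J = 251 − 3·109 − 6·262 = -1648
  T = 20
  G = 188 + 262 + 20 = 470
  K = -24 + 2·(-1648) + 470 = -2850
Comparing — Policy A: K=2452, Policy B: K=5581, Policy C: K=-2850. Lowest is -2850 (Policy C).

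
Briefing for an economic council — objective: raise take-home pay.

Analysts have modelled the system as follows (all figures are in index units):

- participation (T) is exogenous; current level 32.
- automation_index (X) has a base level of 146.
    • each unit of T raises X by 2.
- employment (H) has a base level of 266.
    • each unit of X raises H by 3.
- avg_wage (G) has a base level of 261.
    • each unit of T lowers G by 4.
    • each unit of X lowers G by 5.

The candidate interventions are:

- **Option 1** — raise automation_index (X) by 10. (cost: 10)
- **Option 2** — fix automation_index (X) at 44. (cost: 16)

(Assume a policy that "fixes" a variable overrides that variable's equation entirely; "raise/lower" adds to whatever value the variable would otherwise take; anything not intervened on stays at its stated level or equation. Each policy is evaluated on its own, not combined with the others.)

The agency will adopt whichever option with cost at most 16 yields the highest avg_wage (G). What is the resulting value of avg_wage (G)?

-87

Option 1 (X + 10):
  T = 32
  X = 146 + 2·32 (+10 from intervention) = 220
  G = 261 − 4·32 − 5·220 = -967
Option 2 (X := 44):
  T = 32
  X = 44
  G = 261 − 4·32 − 5·44 = -87
Comparing — Option 1: G=-967, Option 2: G=-87. Highest is -87 (Option 2).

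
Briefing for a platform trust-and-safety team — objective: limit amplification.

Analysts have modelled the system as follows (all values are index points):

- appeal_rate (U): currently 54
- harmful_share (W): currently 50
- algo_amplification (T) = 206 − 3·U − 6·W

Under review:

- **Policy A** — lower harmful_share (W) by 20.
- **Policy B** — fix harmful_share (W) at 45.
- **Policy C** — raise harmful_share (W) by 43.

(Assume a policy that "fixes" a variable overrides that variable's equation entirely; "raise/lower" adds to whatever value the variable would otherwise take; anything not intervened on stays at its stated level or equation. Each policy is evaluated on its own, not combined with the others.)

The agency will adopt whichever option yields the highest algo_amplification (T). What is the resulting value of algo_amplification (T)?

Policy A (W − 20):
  U = 54
  W = 50 − 20 = 30
  T = 206 − 3·54 − 6·30 = -136
Policy B (W := 45):
  U = 54
  W = 45
  T = 206 − 3·54 − 6·45 = -226
Policy C (W + 43):
  U = 54
  W = 50 + 43 = 93
  T = 206 − 3·54 − 6·93 = -514
Comparing — Policy A: T=-136, Policy B: T=-226, Policy C: T=-514. Highest is -136 (Policy A).

-136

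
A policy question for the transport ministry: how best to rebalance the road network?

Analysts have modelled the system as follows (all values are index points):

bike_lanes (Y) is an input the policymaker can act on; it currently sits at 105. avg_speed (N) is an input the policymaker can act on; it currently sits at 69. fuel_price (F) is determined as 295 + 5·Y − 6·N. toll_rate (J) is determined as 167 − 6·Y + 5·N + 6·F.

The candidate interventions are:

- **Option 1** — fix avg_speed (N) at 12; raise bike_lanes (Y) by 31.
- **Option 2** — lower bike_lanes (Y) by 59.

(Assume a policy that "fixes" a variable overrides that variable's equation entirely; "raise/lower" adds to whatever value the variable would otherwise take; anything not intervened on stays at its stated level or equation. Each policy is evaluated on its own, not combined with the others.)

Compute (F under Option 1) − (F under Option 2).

792

Option 1 (N := 12, Y + 31):
  Y = 105 + 31 = 136
  N = 12
  F = 295 + 5·136 − 6·12 = 903
Option 2 (Y − 59):
  Y = 105 − 59 = 46
  N = 69
  F = 295 + 5·46 − 6·69 = 111
F: 903 − 111 = 792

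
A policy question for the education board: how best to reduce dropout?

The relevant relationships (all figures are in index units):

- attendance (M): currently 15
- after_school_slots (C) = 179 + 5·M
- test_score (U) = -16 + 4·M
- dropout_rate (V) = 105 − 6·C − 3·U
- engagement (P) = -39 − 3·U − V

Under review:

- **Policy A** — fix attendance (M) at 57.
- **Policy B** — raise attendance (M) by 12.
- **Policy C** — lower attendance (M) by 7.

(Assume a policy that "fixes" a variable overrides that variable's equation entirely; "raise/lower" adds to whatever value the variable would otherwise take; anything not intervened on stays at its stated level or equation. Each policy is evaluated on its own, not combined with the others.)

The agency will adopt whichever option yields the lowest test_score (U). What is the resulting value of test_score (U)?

16

Policy A (M := 57):
  M = 57
  U = -16 + 4·57 = 212
Policy B (M + 12):
  M = 15 + 12 = 27
  U = -16 + 4·27 = 92
Policy C (M − 7):
  M = 15 − 7 = 8
  U = -16 + 4·8 = 16
Comparing — Policy A: U=212, Policy B: U=92, Policy C: U=16. Lowest is 16 (Policy C).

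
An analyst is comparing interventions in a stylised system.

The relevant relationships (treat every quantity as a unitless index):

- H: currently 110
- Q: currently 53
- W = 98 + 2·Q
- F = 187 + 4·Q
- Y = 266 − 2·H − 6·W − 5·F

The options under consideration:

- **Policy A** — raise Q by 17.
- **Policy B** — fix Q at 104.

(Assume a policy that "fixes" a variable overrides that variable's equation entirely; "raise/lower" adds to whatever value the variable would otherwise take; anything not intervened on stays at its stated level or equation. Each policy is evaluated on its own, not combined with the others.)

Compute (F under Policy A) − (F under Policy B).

-136

Policy A (Q + 17):
  Q = 53 + 17 = 70
  F = 187 + 4·70 = 467
Policy B (Q := 104):
  Q = 104
  F = 187 + 4·104 = 603
F: 467 − 603 = -136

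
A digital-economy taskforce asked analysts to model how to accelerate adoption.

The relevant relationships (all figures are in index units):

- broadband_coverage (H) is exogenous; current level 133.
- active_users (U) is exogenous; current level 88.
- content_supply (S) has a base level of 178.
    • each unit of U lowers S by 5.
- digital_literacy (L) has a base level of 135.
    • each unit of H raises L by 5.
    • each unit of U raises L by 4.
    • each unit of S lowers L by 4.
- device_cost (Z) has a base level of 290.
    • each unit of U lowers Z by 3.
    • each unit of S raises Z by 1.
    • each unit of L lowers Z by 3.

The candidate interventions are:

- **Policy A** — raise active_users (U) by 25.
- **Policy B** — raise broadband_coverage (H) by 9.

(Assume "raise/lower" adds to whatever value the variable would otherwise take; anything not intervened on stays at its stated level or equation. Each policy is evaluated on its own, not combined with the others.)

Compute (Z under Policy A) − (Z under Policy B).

Policy A (U + 25):
  H = 133
  U = 88 + 25 = 113
  S = 178 − 5·113 = -387
  L = 135 + 5·133 + 4·113 − 4·(-387) = 2800
  Z = 290 − 3·113 + (-387) − 3·2800 = -8836
Policy B (H + 9):
  H = 133 + 9 = 142
  U = 88
  S = 178 − 5·88 = -262
  L = 135 + 5·142 + 4·88 − 4·(-262) = 2245
  Z = 290 − 3·88 + (-262) − 3·2245 = -6971
Z: -8836 − (-6971) = -1865

-1865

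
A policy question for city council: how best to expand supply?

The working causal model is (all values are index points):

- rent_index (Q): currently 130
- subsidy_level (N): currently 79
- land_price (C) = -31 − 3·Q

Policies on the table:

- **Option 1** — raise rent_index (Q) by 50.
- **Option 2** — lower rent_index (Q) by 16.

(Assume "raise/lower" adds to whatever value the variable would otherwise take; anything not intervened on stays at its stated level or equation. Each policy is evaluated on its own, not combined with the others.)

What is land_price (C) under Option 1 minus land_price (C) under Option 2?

-198

Option 1 (Q + 50):
  Q = 130 + 50 = 180
  C = -31 − 3·180 = -571
Option 2 (Q − 16):
  Q = 130 − 16 = 114
  C = -31 − 3·114 = -373
C: -571 − (-373) = -198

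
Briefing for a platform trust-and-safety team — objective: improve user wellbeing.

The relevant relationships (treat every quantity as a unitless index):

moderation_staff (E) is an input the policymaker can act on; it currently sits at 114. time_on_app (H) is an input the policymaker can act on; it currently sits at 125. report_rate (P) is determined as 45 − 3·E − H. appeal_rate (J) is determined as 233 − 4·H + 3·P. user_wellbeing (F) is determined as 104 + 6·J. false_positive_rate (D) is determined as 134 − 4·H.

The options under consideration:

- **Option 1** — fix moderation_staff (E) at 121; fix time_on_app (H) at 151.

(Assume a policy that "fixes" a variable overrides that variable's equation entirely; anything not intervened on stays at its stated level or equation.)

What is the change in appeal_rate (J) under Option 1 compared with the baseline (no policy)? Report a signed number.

Baseline:
  E = 114
  H = 125
  P = 45 − 3·114 − 125 = -422
  J = 233 − 4·125 + 3·(-422) = -1533
Option 1 (E := 121, H := 151):
  E = 121
  H = 151
  P = 45 − 3·121 − 151 = -469
  J = 233 − 4·151 + 3·(-469) = -1778
Change in J: -1778 − (-1533) = -245

-245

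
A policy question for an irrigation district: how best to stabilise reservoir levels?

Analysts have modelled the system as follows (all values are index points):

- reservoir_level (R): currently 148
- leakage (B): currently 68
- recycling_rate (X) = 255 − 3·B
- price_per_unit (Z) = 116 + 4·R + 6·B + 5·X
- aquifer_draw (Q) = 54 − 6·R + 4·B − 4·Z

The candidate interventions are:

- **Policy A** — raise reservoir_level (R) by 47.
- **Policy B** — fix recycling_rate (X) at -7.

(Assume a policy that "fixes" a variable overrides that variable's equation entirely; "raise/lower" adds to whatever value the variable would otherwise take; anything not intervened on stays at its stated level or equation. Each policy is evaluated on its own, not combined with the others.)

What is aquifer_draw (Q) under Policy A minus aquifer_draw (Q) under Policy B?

-2194

Policy A (R + 47):
  R = 148 + 47 = 195
  B = 68
  X = 255 − 3·68 = 51
  Z = 116 + 4·195 + 6·68 + 5·51 = 1559
  Q = 54 − 6·195 + 4·68 − 4·1559 = -7080
Policy B (X := -7):
  R = 148
  B = 68
  X = -7
  Z = 116 + 4·148 + 6·68 + 5·(-7) = 1081
  Q = 54 − 6·148 + 4·68 − 4·1081 = -4886
Q: -7080 − (-4886) = -2194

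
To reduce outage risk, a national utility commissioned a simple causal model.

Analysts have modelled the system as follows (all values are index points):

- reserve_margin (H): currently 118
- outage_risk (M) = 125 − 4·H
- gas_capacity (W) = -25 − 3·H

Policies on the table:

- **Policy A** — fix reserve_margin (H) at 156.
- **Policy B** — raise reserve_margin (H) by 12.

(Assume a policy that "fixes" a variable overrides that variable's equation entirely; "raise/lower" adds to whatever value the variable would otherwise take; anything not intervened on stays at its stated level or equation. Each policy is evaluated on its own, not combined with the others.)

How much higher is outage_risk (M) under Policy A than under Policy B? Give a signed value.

Policy A (H := 156):
  H = 156
  M = 125 − 4·156 = -499
Policy B (H + 12):
  H = 118 + 12 = 130
  M = 125 − 4·130 = -395
M: -499 − (-395) = -104

-104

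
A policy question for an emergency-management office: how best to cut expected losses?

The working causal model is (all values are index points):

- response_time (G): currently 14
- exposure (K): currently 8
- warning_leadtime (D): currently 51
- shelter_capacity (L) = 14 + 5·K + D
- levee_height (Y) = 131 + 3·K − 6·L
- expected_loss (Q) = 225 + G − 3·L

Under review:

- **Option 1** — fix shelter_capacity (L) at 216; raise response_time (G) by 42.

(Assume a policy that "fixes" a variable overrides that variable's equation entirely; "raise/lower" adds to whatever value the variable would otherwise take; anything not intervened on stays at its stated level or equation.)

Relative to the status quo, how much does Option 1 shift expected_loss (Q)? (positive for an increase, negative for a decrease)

Baseline:
  G = 14
  K = 8
  D = 51
  L = 14 + 5·8 + 51 = 105
  Q = 225 + 14 − 3·105 = -76
Option 1 (L := 216, G + 42):
  G = 14 + 42 = 56
  K = 8
  D = 51
  L = 216
  Q = 225 + 56 − 3·216 = -367
Change in Q: -367 − (-76) = -291

-291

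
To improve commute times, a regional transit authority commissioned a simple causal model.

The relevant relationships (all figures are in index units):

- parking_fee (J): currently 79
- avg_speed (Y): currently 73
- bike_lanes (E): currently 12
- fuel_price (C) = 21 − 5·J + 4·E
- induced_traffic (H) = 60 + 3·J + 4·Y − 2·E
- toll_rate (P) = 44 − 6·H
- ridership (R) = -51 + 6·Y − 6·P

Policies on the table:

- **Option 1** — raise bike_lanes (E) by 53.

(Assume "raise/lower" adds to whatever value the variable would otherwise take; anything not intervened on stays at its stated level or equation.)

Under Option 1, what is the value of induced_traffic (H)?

459

Option 1 (E + 53):
  J = 79
  Y = 73
  E = 12 + 53 = 65
  H = 60 + 3·79 + 4·73 − 2·65 = 459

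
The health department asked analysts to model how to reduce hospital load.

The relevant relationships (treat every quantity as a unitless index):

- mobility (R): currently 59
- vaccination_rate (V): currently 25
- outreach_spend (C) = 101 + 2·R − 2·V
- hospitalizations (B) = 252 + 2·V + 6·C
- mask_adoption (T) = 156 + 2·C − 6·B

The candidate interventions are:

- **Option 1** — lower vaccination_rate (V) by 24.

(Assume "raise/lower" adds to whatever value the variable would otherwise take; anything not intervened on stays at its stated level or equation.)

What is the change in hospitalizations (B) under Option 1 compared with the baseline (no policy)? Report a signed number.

Baseline:
  R = 59
  V = 25
  C = 101 + 2·59 − 2·25 = 169
  B = 252 + 2·25 + 6·169 = 1316
Option 1 (V − 24):
  R = 59
  V = 25 − 24 = 1
  C = 101 + 2·59 − 2·1 = 217
  B = 252 + 2·1 + 6·217 = 1556
Change in B: 1556 − 1316 = 240

240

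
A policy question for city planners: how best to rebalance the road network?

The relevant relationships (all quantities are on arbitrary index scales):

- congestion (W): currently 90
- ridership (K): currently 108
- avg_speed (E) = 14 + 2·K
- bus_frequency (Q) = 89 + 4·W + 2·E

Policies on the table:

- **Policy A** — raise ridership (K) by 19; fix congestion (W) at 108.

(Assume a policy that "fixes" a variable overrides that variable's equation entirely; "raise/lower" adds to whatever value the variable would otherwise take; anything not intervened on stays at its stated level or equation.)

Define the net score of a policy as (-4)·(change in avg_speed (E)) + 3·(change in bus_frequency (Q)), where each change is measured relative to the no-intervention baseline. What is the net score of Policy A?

Baseline:
  W = 90
  K = 108
  E = 14 + 2·108 = 230
  Q = 89 + 4·90 + 2·230 = 909
Policy A (K + 19, W := 108):
  W = 108
  K = 108 + 19 = 127
  E = 14 + 2·127 = 268
  Q = 89 + 4·108 + 2·268 = 1057
ΔE = 268 − 230 = 38; ΔQ = 1057 − 909 = 148
Score = (-4)·38 + 3·148 = 292

292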